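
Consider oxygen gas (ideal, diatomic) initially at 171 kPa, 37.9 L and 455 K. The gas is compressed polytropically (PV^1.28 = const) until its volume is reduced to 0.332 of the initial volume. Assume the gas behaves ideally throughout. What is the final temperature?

Polytropic n=1.28: T₂ = T₁(V₁/V₂)^(n−1) = 455×(3.01)^0.28 = 620 K; P₂ = P₁(V₁/V₂)^n = 701 kPa.

620 K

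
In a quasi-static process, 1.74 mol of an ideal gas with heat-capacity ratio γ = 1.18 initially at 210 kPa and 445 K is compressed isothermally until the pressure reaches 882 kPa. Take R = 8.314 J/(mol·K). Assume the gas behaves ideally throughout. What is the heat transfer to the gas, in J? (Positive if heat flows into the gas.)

V₁ = nRT₁/P₁ = 1.74×8.314×445/210 = 30.7 L.
Isothermal: T stays 445 K; PV = const ⇒ V₂ = 7.30 L, P₂ = 882 kPa.
ΔU = 0 (ideal gas, T constant).
W = nRT ln(V₂/V₁) = 1.74×8.314×445×ln(0.238) = -9240 J.
Q = ΔU + W = -9240 J.

-9240 J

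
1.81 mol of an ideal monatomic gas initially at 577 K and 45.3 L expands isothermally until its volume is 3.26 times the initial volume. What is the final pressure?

58.8 kPa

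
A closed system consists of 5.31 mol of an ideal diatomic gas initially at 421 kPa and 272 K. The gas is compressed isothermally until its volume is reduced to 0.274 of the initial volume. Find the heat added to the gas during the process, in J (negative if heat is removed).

-15500 J

V₁ = nRT₁/P₁ = 5.31×8.314×272/421 = 28.5 L.
Isothermal: T stays 272 K; PV = const ⇒ V₂ = 7.82 L, P₂ = 1540 kPa.
ΔU = 0 (ideal gas, T constant).
W = nRT ln(V₂/V₁) = 5.31×8.314×272×ln(0.274) = -15500 J.
Q = ΔU + W = -15500 J.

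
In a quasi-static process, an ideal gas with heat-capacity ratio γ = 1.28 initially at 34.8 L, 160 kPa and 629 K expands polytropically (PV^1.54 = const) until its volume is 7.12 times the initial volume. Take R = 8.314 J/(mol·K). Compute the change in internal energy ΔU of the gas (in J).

-13000 J

n = P₁V₁/(RT₁) = 160×34.8/(8.314×629) = 1.06 mol.
Polytropic n=1.54: T₂ = T₁(V₁/V₂)^(n−1) = 629×(0.140)^0.54 = 218 K; P₂ = P₁(V₁/V₂)^n = 7.79 kPa.
For an ideal gas ΔU = nCvΔT with Cv = R/(γ−1) = 29.7 J/(mol·K).
ΔU = 1.06×29.7×(218−629) = -13000 J.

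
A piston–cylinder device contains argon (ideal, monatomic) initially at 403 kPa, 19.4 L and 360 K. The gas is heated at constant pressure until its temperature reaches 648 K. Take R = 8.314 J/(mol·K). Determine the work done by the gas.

6250 J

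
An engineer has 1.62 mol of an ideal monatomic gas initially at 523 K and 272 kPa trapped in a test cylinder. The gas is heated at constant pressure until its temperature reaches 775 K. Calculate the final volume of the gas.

V₁ = nRT₁/P₁ = 1.62×8.314×523/272 = 25.9 L.
Isobaric: P stays 272 kPa; V/T = const ⇒ T₂ = 775 K, V₂ = 38.4 L.

38.4 L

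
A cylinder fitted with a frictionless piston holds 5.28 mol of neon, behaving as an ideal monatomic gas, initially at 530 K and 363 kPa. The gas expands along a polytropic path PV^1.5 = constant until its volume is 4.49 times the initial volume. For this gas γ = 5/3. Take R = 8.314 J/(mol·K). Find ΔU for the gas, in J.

-18400 J

V₁ = nRT₁/P₁ = 5.28×8.314×530/363 = 64.1 L.
Polytropic n=1.5: T₂ = T₁(V₁/V₂)^(n−1) = 530×(0.223)^0.50 = 250 K; P₂ = P₁(V₁/V₂)^n = 38.2 kPa.
For an ideal gas ΔU = nCvΔT with Cv = (3/2)R = 12.5 J/(mol·K).
ΔU = 5.28×12.5×(250−530) = -18400 J.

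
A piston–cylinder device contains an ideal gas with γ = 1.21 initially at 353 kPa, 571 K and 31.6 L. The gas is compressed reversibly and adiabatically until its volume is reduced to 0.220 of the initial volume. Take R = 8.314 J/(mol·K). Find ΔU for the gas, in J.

19900 J

n = P₁V₁/(RT₁) = 353×31.6/(8.314×571) = 2.35 mol.
Adiabatic: TV^(γ−1) = const ⇒ T₂ = 571×(4.55)^0.210 = 785 K; PV^γ = const ⇒ P₂ = 2210 kPa.
For an ideal gas ΔU = nCvΔT with Cv = R/(γ−1) = 39.6 J/(mol·K).
ΔU = 2.35×39.6×(785−571) = 19900 J.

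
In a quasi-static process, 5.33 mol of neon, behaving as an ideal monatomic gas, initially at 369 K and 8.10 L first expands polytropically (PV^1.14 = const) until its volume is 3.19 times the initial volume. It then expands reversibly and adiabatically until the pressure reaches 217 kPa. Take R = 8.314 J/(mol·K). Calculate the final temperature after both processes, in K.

218 K

P₁ = nRT₁/V₁ = 5.33×8.314×369/8.10 = 2020 kPa.
Step 1 — Polytropic n=1.14: T₂ = T₁(V₁/V₂)^(n−1) = 369×(0.313)^0.14 = 314 K; P₂ = P₁(V₁/V₂)^n = 538 kPa.
W = (P₁V₁−P₂V₂)/(n−1) = (2020×8.10−538×25.8)/0.14 = 17500 J.
ΔU = nCvΔT = 5.33×12.5×(314−369) = -3680 J.
Q = ΔU + W = 13800 J.
State after step 1: P = 538 kPa, V = 25.8 L, T = 314 K.
Step 2 — Adiabatic: T₂/T₁ = (P₂/P₁)^((γ−1)/γ) ⇒ T₂ = 314×(0.403)^0.400 = 218 K; V₂ = 44.6 L.
ΔU = nCvΔT = 5.33×12.5×(218−314) = -6350 J.
Q = 0 for an adiabatic process, so W = −ΔU = 6350 J.
Net over both steps: W = 23900 J, Q = 13800 J, ΔU = -10000 J.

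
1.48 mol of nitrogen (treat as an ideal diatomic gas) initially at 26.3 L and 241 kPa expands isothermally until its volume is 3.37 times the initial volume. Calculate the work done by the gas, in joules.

7700 J

T₁ = P₁V₁/(nR) = 241×26.3/(1.48×8.314) = 515 K.
Isothermal: T stays 515 K; PV = const ⇒ V₂ = 88.6 L, P₂ = 71.5 kPa.
W = nRT ln(V₂/V₁) = 1.48×8.314×515×ln(3.37) = 7700 J.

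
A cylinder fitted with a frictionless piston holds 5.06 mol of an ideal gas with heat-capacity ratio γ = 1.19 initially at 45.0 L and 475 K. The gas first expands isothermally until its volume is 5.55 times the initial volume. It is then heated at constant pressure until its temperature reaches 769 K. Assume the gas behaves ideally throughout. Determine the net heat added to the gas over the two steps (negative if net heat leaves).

112000 J

P₁ = nRT₁/V₁ = 5.06×8.314×475/45.0 = 444 kPa.
Step 1 — Isothermal: T stays 475 K; PV = const ⇒ V₂ = 250 L, P₂ = 80.0 kPa.
ΔU = 0 (ideal gas, T constant).
W = nRT ln(V₂/V₁) = 5.06×8.314×475×ln(5.55) = 34200 J.
Q = ΔU + W = 34200 J.
State after step 1: P = 80.0 kPa, V = 250 L, T = 475 K.
Step 2 — Isobaric: P stays 80.0 kPa; V/T = const ⇒ T₂ = 769 K, V₂ = 404 L.
W = PΔV = 80.0×(404−250) kPa·L = 12400 J.
ΔU = nCvΔT = 5.06×43.8×(769−475) = 65100 J.
Q = ΔU + W = nCpΔT = 77500 J.
Net over both steps: W = 46600 J, Q = 112000 J, ΔU = 65100 J.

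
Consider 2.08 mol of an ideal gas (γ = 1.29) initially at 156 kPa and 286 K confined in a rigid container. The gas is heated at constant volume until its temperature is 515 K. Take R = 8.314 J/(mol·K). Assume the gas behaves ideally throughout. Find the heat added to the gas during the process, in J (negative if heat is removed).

V₁ = nRT₁/P₁ = 2.08×8.314×286/156 = 31.7 L.
Isochoric: V stays 31.7 L; P/T = const ⇒ T₂ = 515 K, P₂ = 281 kPa.
W = 0 (no volume change).
ΔU = nCvΔT = 2.08×28.7×(515−286) = 13700 J.
Q = ΔU = 13700 J.

13700 J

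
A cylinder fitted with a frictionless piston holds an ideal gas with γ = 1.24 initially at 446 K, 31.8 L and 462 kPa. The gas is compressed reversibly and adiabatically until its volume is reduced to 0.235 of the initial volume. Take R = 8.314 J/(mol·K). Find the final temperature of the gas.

631 K

Adiabatic: TV^(γ−1) = const ⇒ T₂ = 446×(4.26)^0.240 = 631 K; PV^γ = const ⇒ P₂ = 2780 kPa.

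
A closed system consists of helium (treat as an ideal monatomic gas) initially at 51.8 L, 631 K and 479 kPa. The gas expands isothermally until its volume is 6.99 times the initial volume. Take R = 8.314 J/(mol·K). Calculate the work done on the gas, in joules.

-48200 J

n = P₁V₁/(RT₁) = 479×51.8/(8.314×631) = 4.73 mol.
Isothermal: T stays 631 K; PV = const ⇒ V₂ = 362 L, P₂ = 68.5 kPa.
W = nRT ln(V₂/V₁) = 4.73×8.314×631×ln(6.99) = 48200 J.
Work done on the gas = −W_by = -48200 J.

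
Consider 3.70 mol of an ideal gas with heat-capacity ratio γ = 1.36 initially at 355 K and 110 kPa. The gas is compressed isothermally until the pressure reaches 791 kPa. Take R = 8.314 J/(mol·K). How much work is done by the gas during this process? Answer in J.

-21500 J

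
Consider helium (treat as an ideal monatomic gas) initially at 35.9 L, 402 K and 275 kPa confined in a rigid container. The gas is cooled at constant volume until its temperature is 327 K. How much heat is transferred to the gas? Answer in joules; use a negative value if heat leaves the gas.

n = P₁V₁/(RT₁) = 275×35.9/(8.314×402) = 2.95 mol.
Isochoric: V stays 35.9 L; P/T = const ⇒ T₂ = 327 K, P₂ = 224 kPa.
W = 0 (no volume change).
ΔU = nCvΔT = 2.95×12.5×(327−402) = -2760 J.
Q = ΔU = -2760 J.

-2760 J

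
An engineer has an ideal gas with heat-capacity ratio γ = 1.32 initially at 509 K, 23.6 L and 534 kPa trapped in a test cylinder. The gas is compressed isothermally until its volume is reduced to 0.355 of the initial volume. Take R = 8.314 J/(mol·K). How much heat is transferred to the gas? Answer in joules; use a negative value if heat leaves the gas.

n = P₁V₁/(RT₁) = 534×23.6/(8.314×509) = 2.98 mol.
Isothermal: T stays 509 K; PV = const ⇒ V₂ = 8.38 L, P₂ = 1500 kPa.
ΔU = 0 (ideal gas, T constant).
W = nRT ln(V₂/V₁) = 2.98×8.314×509×ln(0.355) = -13100 J.
Q = ΔU + W = -13100 J.

-13100 J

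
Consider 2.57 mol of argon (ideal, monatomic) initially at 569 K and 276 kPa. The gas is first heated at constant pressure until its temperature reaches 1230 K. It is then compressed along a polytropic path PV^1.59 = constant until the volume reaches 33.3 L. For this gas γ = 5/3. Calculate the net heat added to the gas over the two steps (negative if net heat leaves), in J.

30900 J

V₁ = nRT₁/P₁ = 2.57×8.314×569/276 = 44.1 L.
Step 1 — Isobaric: P stays 276 kPa; V/T = const ⇒ T₂ = 1230 K, V₂ = 95.2 L.
W = PΔV = 276×(95.2−44.1) kPa·L = 14100 J.
ΔU = nCvΔT = 2.57×12.5×(1230−569) = 21200 J.
Q = ΔU + W = nCpΔT = 35300 J.
State after step 1: P = 276 kPa, V = 95.2 L, T = 1230 K.
Step 2 — Polytropic n=1.59: T₂ = T₁(V₁/V₂)^(n−1) = 1230×(2.86)^0.59 = 2290 K; P₂ = P₁(V₁/V₂)^n = 1470 kPa.
W = (P₁V₁−P₂V₂)/(n−1) = (276×95.2−1470×33.3)/0.59 = -38300 J.
ΔU = nCvΔT = 2.57×12.5×(2290−1230) = 33900 J.
Q = ΔU + W = -4400 J.
Net over both steps: W = -24100 J, Q = 30900 J, ΔU = 55000 J.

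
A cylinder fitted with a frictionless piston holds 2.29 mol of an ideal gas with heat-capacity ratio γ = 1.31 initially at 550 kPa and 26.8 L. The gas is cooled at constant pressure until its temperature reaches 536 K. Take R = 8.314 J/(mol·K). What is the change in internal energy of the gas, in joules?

T₁ = P₁V₁/(nR) = 550×26.8/(2.29×8.314) = 774 K.
Isobaric: P stays 550 kPa; V/T = const ⇒ T₂ = 536 K, V₂ = 18.6 L.
For an ideal gas ΔU = nCvΔT with Cv = R/(γ−1) = 26.8 J/(mol·K).
ΔU = 2.29×26.8×(536−774) = -14600 J.

-14600 J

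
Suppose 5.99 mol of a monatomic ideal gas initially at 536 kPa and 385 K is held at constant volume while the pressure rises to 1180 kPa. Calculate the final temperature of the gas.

848 K

V₁ = nRT₁/P₁ = 5.99×8.314×385/536 = 35.8 L.
Isochoric: V stays 35.8 L; P/T = const ⇒ T₂ = 848 K, P₂ = 1180 kPa.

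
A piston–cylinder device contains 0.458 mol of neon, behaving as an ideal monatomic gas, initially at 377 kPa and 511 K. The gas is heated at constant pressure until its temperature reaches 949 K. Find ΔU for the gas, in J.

2500 J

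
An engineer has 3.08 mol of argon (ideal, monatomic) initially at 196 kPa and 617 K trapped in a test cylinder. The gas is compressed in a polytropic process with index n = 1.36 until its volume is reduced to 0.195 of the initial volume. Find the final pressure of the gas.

V₁ = nRT₁/P₁ = 3.08×8.314×617/196 = 80.6 L.
Polytropic n=1.36: T₂ = T₁(V₁/V₂)^(n−1) = 617×(5.13)^0.36 = 1110 K; P₂ = P₁(V₁/V₂)^n = 1810 kPa.

1810 kPa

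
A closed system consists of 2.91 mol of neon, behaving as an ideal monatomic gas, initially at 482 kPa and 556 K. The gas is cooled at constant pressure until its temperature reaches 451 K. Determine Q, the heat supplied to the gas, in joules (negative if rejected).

-6350 J

V₁ = nRT₁/P₁ = 2.91×8.314×556/482 = 27.9 L.
Isobaric: P stays 482 kPa; V/T = const ⇒ T₂ = 451 K, V₂ = 22.6 L.
W = PΔV = 482×(22.6−27.9) kPa·L = -2540 J.
ΔU = nCvΔT = 2.91×12.5×(451−556) = -3810 J.
Q = ΔU + W = nCpΔT = -6350 J.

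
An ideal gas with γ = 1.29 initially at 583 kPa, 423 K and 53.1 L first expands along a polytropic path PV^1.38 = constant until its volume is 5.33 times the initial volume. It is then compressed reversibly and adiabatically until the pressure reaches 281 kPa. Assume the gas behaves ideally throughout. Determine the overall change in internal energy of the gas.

-26100 J

n = P₁V₁/(RT₁) = 583×53.1/(8.314×423) = 8.80 mol.
Step 1 — Polytropic n=1.38: T₂ = T₁(V₁/V₂)^(n−1) = 423×(0.188)^0.38 = 224 K; P₂ = P₁(V₁/V₂)^n = 57.9 kPa.
W = (P₁V₁−P₂V₂)/(n−1) = (583×53.1−57.9×283)/0.38 = 38300 J.
ΔU = nCvΔT = 8.80×28.7×(224−423) = -50200 J.
Q = ΔU + W = -11900 J.
State after step 1: P = 57.9 kPa, V = 283 L, T = 224 K.
Step 2 — Adiabatic: T₂/T₁ = (P₂/P₁)^((γ−1)/γ) ⇒ T₂ = 224×(4.85)^0.225 = 319 K; V₂ = 83.2 L.
ΔU = nCvΔT = 8.80×28.7×(319−224) = 24100 J.
Q = 0 for an adiabatic process, so W = −ΔU = -24100 J.
Net over both steps: W = 14200 J, Q = -11900 J, ΔU = -26100 J.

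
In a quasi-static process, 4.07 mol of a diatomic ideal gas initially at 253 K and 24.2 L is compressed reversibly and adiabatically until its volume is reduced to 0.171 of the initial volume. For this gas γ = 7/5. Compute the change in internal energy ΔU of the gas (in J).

22000 J

P₁ = nRT₁/V₁ = 4.07×8.314×253/24.2 = 354 kPa.
Adiabatic: TV^(γ−1) = const ⇒ T₂ = 253×(5.85)^0.400 = 513 K; PV^γ = const ⇒ P₂ = 4190 kPa.
For an ideal gas ΔU = nCvΔT with Cv = (5/2)R = 20.8 J/(mol·K).
ΔU = 4.07×20.8×(513−253) = 22000 J.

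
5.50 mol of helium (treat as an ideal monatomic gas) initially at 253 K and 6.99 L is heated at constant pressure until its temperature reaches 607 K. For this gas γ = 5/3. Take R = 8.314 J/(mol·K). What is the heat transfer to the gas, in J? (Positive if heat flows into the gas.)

40500 J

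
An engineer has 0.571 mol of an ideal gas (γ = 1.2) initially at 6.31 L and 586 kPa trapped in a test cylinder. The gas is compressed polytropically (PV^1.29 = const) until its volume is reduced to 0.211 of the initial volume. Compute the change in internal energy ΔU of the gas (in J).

T₁ = P₁V₁/(nR) = 586×6.31/(0.571×8.314) = 779 K.
Polytropic n=1.29: T₂ = T₁(V₁/V₂)^(n−1) = 779×(4.74)^0.29 = 1220 K; P₂ = P₁(V₁/V₂)^n = 4360 kPa.
For an ideal gas ΔU = nCvΔT with Cv = R/(γ−1) = 41.6 J/(mol·K).
ΔU = 0.571×41.6×(1220−779) = 10500 J.

10500 J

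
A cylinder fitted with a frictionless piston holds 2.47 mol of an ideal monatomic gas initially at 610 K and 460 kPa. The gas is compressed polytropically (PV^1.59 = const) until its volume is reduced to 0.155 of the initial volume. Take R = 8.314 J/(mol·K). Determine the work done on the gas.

V₁ = nRT₁/P₁ = 2.47×8.314×610/460 = 27.2 L.
Polytropic n=1.59: T₂ = T₁(V₁/V₂)^(n−1) = 610×(6.45)^0.59 = 1830 K; P₂ = P₁(V₁/V₂)^n = 8920 kPa.
W = (P₁V₁−P₂V₂)/(n−1) = (460×27.2−8920×4.22)/0.59 = -42500 J.
Work done on the gas = −W_by = 42500 J.

42500 J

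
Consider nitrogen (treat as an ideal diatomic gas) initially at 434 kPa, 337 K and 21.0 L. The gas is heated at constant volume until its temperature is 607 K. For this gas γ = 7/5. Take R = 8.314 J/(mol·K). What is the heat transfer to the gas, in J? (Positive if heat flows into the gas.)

n = P₁V₁/(RT₁) = 434×21.0/(8.314×337) = 3.25 mol.
Isochoric: V stays 21.0 L; P/T = const ⇒ T₂ = 607 K, P₂ = 782 kPa.
W = 0 (no volume change).
ΔU = nCvΔT = 3.25×20.8×(607−337) = 18300 J.
Q = ΔU = 18300 J.

18300 J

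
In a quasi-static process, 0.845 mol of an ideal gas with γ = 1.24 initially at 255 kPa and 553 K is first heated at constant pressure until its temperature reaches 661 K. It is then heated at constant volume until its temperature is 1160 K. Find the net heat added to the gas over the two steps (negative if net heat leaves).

18500 J

V₁ = nRT₁/P₁ = 0.845×8.314×553/255 = 15.2 L.
Step 1 — Isobaric: P stays 255 kPa; V/T = const ⇒ T₂ = 661 K, V₂ = 18.2 L.
W = PΔV = 255×(18.2−15.2) kPa·L = 759 J.
ΔU = nCvΔT = 0.845×34.6×(661−553) = 3160 J.
Q = ΔU + W = nCpΔT = 3920 J.
State after step 1: P = 255 kPa, V = 18.2 L, T = 661 K.
Step 2 — Isochoric: V stays 18.2 L; P/T = const ⇒ T₂ = 1160 K, P₂ = 448 kPa.
W = 0 (no volume change).
ΔU = nCvΔT = 0.845×34.6×(1160−661) = 14600 J.
Q = ΔU = 14600 J.
Net over both steps: W = 759 J, Q = 18500 J, ΔU = 17800 J.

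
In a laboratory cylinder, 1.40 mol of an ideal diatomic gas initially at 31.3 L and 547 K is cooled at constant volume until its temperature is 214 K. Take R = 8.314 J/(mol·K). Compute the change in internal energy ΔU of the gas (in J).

-9690 J

P₁ = nRT₁/V₁ = 1.40×8.314×547/31.3 = 203 kPa.
Isochoric: V stays 31.3 L; P/T = const ⇒ T₂ = 214 K, P₂ = 79.6 kPa.
For an ideal gas ΔU = nCvΔT with Cv = (5/2)R = 20.8 J/(mol·K).
ΔU = 1.40×20.8×(214−547) = -9690 J.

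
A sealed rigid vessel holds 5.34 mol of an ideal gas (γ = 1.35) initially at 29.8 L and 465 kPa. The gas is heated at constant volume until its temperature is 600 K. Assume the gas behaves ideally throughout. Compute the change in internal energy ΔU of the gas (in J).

T₁ = P₁V₁/(nR) = 465×29.8/(5.34×8.314) = 312 K.
Isochoric: V stays 29.8 L; P/T = const ⇒ T₂ = 600 K, P₂ = 894 kPa.
For an ideal gas ΔU = nCvΔT with Cv = R/(γ−1) = 23.8 J/(mol·K).
ΔU = 5.34×23.8×(600−312) = 36500 J.

36500 J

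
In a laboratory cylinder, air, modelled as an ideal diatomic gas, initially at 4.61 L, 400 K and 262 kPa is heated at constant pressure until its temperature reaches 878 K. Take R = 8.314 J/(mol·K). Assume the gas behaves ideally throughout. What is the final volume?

10.1 L

Isobaric: P stays 262 kPa; V/T = const ⇒ T₂ = 878 K, V₂ = 10.1 L.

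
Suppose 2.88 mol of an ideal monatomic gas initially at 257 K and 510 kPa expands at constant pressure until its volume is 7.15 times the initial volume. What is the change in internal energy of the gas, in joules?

56800 J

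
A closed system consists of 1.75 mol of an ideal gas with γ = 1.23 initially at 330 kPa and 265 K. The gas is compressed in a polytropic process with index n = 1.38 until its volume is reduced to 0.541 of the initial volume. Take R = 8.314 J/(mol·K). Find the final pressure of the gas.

V₁ = nRT₁/P₁ = 1.75×8.314×265/330 = 11.7 L.
Polytropic n=1.38: T₂ = T₁(V₁/V₂)^(n−1) = 265×(1.85)^0.38 = 335 K; P₂ = P₁(V₁/V₂)^n = 770 kPa.

770 kPa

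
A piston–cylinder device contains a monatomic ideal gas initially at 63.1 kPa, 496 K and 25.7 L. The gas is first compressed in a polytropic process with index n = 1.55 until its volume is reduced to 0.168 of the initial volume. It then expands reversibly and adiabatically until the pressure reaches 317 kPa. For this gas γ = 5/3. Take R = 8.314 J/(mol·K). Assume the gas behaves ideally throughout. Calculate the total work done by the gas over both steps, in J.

-2520 J

n = P₁V₁/(RT₁) = 63.1×25.7/(8.314×496) = 0.393 mol.
Step 1 — Polytropic n=1.55: T₂ = T₁(V₁/V₂)^(n−1) = 496×(5.95)^0.55 = 1320 K; P₂ = P₁(V₁/V₂)^n = 1000 kPa.
W = (P₁V₁−P₂V₂)/(n−1) = (63.1×25.7−1000×4.32)/0.55 = -4920 J.
ΔU = nCvΔT = 0.393×12.5×(1320−496) = 4060 J.
Q = ΔU + W = -860 J.
State after step 1: P = 1000 kPa, V = 4.32 L, T = 1320 K.
Step 2 — Adiabatic: T₂/T₁ = (P₂/P₁)^((γ−1)/γ) ⇒ T₂ = 1320×(0.316)^0.400 = 835 K; V₂ = 8.61 L.
ΔU = nCvΔT = 0.393×12.5×(835−1320) = -2390 J.
Q = 0 for an adiabatic process, so W = −ΔU = 2390 J.
Net over both steps: W = -2520 J, Q = -860 J, ΔU = 1660 J.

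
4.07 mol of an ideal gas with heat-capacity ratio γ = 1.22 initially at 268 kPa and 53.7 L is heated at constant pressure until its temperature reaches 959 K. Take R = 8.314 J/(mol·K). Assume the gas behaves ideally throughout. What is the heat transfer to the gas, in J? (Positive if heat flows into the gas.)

T₁ = P₁V₁/(nR) = 268×53.7/(4.07×8.314) = 425 K.
Isobaric: P stays 268 kPa; V/T = const ⇒ T₂ = 959 K, V₂ = 121 L.
W = PΔV = 268×(121−53.7) kPa·L = 18100 J.
ΔU = nCvΔT = 4.07×37.8×(959−425) = 82100 J.
Q = ΔU + W = nCpΔT = 100000 J.

100000 J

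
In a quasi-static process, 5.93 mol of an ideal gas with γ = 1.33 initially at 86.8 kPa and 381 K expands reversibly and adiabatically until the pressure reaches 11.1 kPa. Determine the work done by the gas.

22800 J

V₁ = nRT₁/P₁ = 5.93×8.314×381/86.8 = 216 L.
Adiabatic: T₂/T₁ = (P₂/P₁)^((γ−1)/γ) ⇒ T₂ = 381×(0.128)^0.248 = 229 K; V₂ = 1020 L.
ΔU = nCvΔT = 5.93×25.2×(229−381) = -22800 J.
Q = 0 for an adiabatic process, so W = −ΔU = 22800 J.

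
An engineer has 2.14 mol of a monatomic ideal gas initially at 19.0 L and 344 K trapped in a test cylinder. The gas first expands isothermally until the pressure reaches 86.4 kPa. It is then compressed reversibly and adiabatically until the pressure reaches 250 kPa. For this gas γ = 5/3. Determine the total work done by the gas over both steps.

3190 J

P₁ = nRT₁/V₁ = 2.14×8.314×344/19.0 = 322 kPa.
Step 1 — Isothermal: T stays 344 K; PV = const ⇒ V₂ = 70.8 L, P₂ = 86.4 kPa.
ΔU = 0 (ideal gas, T constant).
W = nRT ln(V₂/V₁) = 2.14×8.314×344×ln(3.73) = 8050 J.
Q = ΔU + W = 8050 J.
State after step 1: P = 86.4 kPa, V = 70.8 L, T = 344 K.
Step 2 — Adiabatic: T₂/T₁ = (P₂/P₁)^((γ−1)/γ) ⇒ T₂ = 344×(2.89)^0.400 = 526 K; V₂ = 37.4 L.
ΔU = nCvΔT = 2.14×12.5×(526−344) = 4860 J.
Q = 0 for an adiabatic process, so W = −ΔU = -4860 J.
Net over both steps: W = 3190 J, Q = 8050 J, ΔU = 4860 J.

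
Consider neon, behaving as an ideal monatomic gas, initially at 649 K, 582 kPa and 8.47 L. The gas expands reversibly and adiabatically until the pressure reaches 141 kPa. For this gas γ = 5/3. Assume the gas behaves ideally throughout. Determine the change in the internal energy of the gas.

-3200 J

n = P₁V₁/(RT₁) = 582×8.47/(8.314×649) = 0.914 mol.
Adiabatic: T₂/T₁ = (P₂/P₁)^((γ−1)/γ) ⇒ T₂ = 649×(0.242)^0.400 = 368 K; V₂ = 19.8 L.
For an ideal gas ΔU = nCvΔT with Cv = (3/2)R = 12.5 J/(mol·K).
ΔU = 0.914×12.5×(368−649) = -3200 J.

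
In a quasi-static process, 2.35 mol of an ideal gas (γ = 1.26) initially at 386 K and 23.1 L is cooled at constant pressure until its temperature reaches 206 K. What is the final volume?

P₁ = nRT₁/V₁ = 2.35×8.314×386/23.1 = 326 kPa.
Isobaric: P stays 326 kPa; V/T = const ⇒ T₂ = 206 K, V₂ = 12.3 L.

12.3 L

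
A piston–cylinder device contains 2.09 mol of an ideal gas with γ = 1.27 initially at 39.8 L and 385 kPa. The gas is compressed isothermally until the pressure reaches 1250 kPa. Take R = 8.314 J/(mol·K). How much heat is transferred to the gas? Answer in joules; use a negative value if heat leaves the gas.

T₁ = P₁V₁/(nR) = 385×39.8/(2.09×8.314) = 882 K.
Isothermal: T stays 882 K; PV = const ⇒ V₂ = 12.3 L, P₂ = 1250 kPa.
ΔU = 0 (ideal gas, T constant).
W = nRT ln(V₂/V₁) = 2.09×8.314×882×ln(0.308) = -18000 J.
Q = ΔU + W = -18000 J.

-18000 J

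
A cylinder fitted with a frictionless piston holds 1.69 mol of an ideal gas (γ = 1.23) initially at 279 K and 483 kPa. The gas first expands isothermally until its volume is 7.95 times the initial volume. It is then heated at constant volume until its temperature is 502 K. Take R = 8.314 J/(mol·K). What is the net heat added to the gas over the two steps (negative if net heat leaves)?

V₁ = nRT₁/P₁ = 1.69×8.314×279/483 = 8.12 L.
Step 1 — Isothermal: T stays 279 K; PV = const ⇒ V₂ = 64.5 L, P₂ = 60.8 kPa.
ΔU = 0 (ideal gas, T constant).
W = nRT ln(V₂/V₁) = 1.69×8.314×279×ln(7.95) = 8130 J.
Q = ΔU + W = 8130 J.
State after step 1: P = 60.8 kPa, V = 64.5 L, T = 279 K.
Step 2 — Isochoric: V stays 64.5 L; P/T = const ⇒ T₂ = 502 K, P₂ = 109 kPa.
W = 0 (no volume change).
ΔU = nCvΔT = 1.69×36.1×(502−279) = 13600 J.
Q = ΔU = 13600 J.
Net over both steps: W = 8130 J, Q = 21800 J, ΔU = 13600 J.

21800 J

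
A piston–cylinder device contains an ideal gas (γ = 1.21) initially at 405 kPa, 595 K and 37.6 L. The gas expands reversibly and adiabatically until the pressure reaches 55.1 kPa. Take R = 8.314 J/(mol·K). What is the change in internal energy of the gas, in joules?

n = P₁V₁/(RT₁) = 405×37.6/(8.314×595) = 3.08 mol.
Adiabatic: T₂/T₁ = (P₂/P₁)^((γ−1)/γ) ⇒ T₂ = 595×(0.136)^0.174 = 421 K; V₂ = 195 L.
For an ideal gas ΔU = nCvΔT with Cv = R/(γ−1) = 39.6 J/(mol·K).
ΔU = 3.08×39.6×(421−595) = -21200 J.

-21200 J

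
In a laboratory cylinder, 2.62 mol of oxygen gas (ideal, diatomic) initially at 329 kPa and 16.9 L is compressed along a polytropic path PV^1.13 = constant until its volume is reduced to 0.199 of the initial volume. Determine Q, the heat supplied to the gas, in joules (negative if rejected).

T₁ = P₁V₁/(nR) = 329×16.9/(2.62×8.314) = 255 K.
Polytropic n=1.13: T₂ = T₁(V₁/V₂)^(n−1) = 255×(5.03)^0.13 = 315 K; P₂ = P₁(V₁/V₂)^n = 2040 kPa.
W = (P₁V₁−P₂V₂)/(n−1) = (329×16.9−2040×3.36)/0.13 = -9990 J.
ΔU = nCvΔT = 2.62×20.8×(315−255) = 3250 J.
Q = ΔU + W = -6740 J.

-6740 J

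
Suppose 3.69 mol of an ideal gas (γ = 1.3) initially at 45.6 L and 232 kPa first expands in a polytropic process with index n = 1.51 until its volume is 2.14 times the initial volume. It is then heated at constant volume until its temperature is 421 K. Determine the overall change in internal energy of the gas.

7790 J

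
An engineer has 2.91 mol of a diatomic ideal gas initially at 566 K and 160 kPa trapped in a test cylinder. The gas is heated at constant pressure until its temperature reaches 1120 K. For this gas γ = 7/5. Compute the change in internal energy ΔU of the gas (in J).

V₁ = nRT₁/P₁ = 2.91×8.314×566/160 = 85.6 L.
Isobaric: P stays 160 kPa; V/T = const ⇒ T₂ = 1120 K, V₂ = 169 L.
For an ideal gas ΔU = nCvΔT with Cv = (5/2)R = 20.8 J/(mol·K).
ΔU = 2.91×20.8×(1120−566) = 33500 J.

33500 J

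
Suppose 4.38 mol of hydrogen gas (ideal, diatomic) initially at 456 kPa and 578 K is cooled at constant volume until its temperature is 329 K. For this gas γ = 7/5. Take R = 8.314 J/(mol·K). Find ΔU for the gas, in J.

-22700 J

V₁ = nRT₁/P₁ = 4.38×8.314×578/456 = 46.2 L.
Isochoric: V stays 46.2 L; P/T = const ⇒ T₂ = 329 K, P₂ = 260 kPa.
For an ideal gas ΔU = nCvΔT with Cv = (5/2)R = 20.8 J/(mol·K).
ΔU = 4.38×20.8×(329−578) = -22700 J.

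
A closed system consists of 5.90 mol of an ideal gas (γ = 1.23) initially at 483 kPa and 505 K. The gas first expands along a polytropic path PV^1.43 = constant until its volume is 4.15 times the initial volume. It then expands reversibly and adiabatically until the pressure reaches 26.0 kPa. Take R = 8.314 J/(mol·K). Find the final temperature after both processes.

232 K

V₁ = nRT₁/P₁ = 5.90×8.314×505/483 = 51.3 L.
Step 1 — Polytropic n=1.43: T₂ = T₁(V₁/V₂)^(n−1) = 505×(0.241)^0.43 = 274 K; P₂ = P₁(V₁/V₂)^n = 63.1 kPa.
W = (P₁V₁−P₂V₂)/(n−1) = (483×51.3−63.1×213)/0.43 = 26400 J.
ΔU = nCvΔT = 5.90×36.1×(274−505) = -49300 J.
Q = ΔU + W = -22900 J.
State after step 1: P = 63.1 kPa, V = 213 L, T = 274 K.
Step 2 — Adiabatic: T₂/T₁ = (P₂/P₁)^((γ−1)/γ) ⇒ T₂ = 274×(0.412)^0.187 = 232 K; V₂ = 438 L.
ΔU = nCvΔT = 5.90×36.1×(232−274) = -8930 J.
Q = 0 for an adiabatic process, so W = −ΔU = 8930 J.
Net over both steps: W = 35300 J, Q = -22900 J, ΔU = -58200 J.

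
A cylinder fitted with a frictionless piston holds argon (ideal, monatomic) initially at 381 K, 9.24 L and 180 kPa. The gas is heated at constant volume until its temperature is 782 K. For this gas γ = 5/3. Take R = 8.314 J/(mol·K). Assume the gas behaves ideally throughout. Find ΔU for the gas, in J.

2630 J

n = P₁V₁/(RT₁) = 180×9.24/(8.314×381) = 0.525 mol.
Isochoric: V stays 9.24 L; P/T = const ⇒ T₂ = 782 K, P₂ = 369 kPa.
For an ideal gas ΔU = nCvΔT with Cv = (3/2)R = 12.5 J/(mol·K).
ΔU = 0.525×12.5×(782−381) = 2630 J.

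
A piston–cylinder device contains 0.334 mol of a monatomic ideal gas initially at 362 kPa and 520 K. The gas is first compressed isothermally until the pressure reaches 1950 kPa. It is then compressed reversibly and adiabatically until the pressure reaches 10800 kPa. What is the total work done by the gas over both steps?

-4560 J

V₁ = nRT₁/P₁ = 0.334×8.314×520/362 = 3.99 L.
Step 1 — Isothermal: T stays 520 K; PV = const ⇒ V₂ = 0.741 L, P₂ = 1950 kPa.
ΔU = 0 (ideal gas, T constant).
W = nRT ln(V₂/V₁) = 0.334×8.314×520×ln(0.186) = -2430 J.
Q = ΔU + W = -2430 J.
State after step 1: P = 1950 kPa, V = 0.741 L, T = 520 K.
Step 2 — Adiabatic: T₂/T₁ = (P₂/P₁)^((γ−1)/γ) ⇒ T₂ = 520×(5.54)^0.400 = 1030 K; V₂ = 0.265 L.
ΔU = nCvΔT = 0.334×12.5×(1030−520) = 2130 J.
Q = 0 for an adiabatic process, so W = −ΔU = -2130 J.
Net over both steps: W = -4560 J, Q = -2430 J, ΔU = 2130 J.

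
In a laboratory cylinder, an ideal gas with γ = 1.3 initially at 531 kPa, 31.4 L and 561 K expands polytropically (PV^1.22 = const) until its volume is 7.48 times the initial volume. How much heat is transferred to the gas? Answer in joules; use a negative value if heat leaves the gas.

n = P₁V₁/(RT₁) = 531×31.4/(8.314×561) = 3.57 mol.
Polytropic n=1.22: T₂ = T₁(V₁/V₂)^(n−1) = 561×(0.134)^0.22 = 360 K; P₂ = P₁(V₁/V₂)^n = 45.6 kPa.
W = (P₁V₁−P₂V₂)/(n−1) = (531×31.4−45.6×235)/0.22 = 27100 J.
ΔU = nCvΔT = 3.57×27.7×(360−561) = -19900 J.
Q = ΔU + W = 7230 J.

7230 J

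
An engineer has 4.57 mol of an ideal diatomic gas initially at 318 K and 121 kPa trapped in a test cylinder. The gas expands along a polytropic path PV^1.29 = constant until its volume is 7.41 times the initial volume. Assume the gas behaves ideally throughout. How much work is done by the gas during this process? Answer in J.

V₁ = nRT₁/P₁ = 4.57×8.314×318/121 = 99.9 L.
Polytropic n=1.29: T₂ = T₁(V₁/V₂)^(n−1) = 318×(0.135)^0.29 = 178 K; P₂ = P₁(V₁/V₂)^n = 9.14 kPa.
W = (P₁V₁−P₂V₂)/(n−1) = (121×99.9−9.14×740)/0.29 = 18400 J.

18400 J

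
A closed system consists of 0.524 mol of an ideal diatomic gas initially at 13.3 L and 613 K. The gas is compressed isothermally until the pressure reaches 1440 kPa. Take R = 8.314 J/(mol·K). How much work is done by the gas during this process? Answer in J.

P₁ = nRT₁/V₁ = 0.524×8.314×613/13.3 = 201 kPa.
Isothermal: T stays 613 K; PV = const ⇒ V₂ = 1.85 L, P₂ = 1440 kPa.
W = nRT ln(V₂/V₁) = 0.524×8.314×613×ln(0.139) = -5260 J.

-5260 J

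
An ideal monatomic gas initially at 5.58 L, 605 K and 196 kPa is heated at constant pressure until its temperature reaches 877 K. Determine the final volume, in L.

Isobaric: P stays 196 kPa; V/T = const ⇒ T₂ = 877 K, V₂ = 8.09 L.

8.09 L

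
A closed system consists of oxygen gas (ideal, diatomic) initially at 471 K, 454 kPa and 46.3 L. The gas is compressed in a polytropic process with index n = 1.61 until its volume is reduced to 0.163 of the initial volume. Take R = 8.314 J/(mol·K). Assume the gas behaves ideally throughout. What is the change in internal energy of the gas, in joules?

106000 J

n = P₁V₁/(RT₁) = 454×46.3/(8.314×471) = 5.37 mol.
Polytropic n=1.61: T₂ = T₁(V₁/V₂)^(n−1) = 471×(6.13)^0.61 = 1420 K; P₂ = P₁(V₁/V₂)^n = 8420 kPa.
For an ideal gas ΔU = nCvΔT with Cv = (5/2)R = 20.8 J/(mol·K).
ΔU = 5.37×20.8×(1420−471) = 106000 J.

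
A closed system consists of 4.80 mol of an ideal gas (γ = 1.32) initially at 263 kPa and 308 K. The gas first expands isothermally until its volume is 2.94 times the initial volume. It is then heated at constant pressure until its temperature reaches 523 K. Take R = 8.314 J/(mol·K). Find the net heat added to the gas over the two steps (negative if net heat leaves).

V₁ = nRT₁/P₁ = 4.80×8.314×308/263 = 46.7 L.
Step 1 — Isothermal: T stays 308 K; PV = const ⇒ V₂ = 137 L, P₂ = 89.5 kPa.
ΔU = 0 (ideal gas, T constant).
W = nRT ln(V₂/V₁) = 4.80×8.314×308×ln(2.94) = 13300 J.
Q = ΔU + W = 13300 J.
State after step 1: P = 89.5 kPa, V = 137 L, T = 308 K.
Step 2 — Isobaric: P stays 89.5 kPa; V/T = const ⇒ T₂ = 523 K, V₂ = 233 L.
W = PΔV = 89.5×(233−137) kPa·L = 8580 J.
ΔU = nCvΔT = 4.80×26.0×(523−308) = 26800 J.
Q = ΔU + W = nCpΔT = 35400 J.
Net over both steps: W = 21800 J, Q = 48600 J, ΔU = 26800 J.

48600 J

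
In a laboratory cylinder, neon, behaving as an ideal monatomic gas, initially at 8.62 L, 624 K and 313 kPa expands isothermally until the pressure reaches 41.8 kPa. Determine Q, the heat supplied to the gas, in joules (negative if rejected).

n = P₁V₁/(RT₁) = 313×8.62/(8.314×624) = 0.520 mol.
Isothermal: T stays 624 K; PV = const ⇒ V₂ = 64.5 L, P₂ = 41.8 kPa.
ΔU = 0 (ideal gas, T constant).
W = nRT ln(V₂/V₁) = 0.520×8.314×624×ln(7.49) = 5430 J.
Q = ΔU + W = 5430 J.

5430 J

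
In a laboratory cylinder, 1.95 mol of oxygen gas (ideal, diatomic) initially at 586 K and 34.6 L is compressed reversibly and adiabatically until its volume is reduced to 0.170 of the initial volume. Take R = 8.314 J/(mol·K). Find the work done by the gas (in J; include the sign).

P₁ = nRT₁/V₁ = 1.95×8.314×586/34.6 = 275 kPa.
Adiabatic: TV^(γ−1) = const ⇒ T₂ = 586×(5.88)^0.400 = 1190 K; PV^γ = const ⇒ P₂ = 3280 kPa.
ΔU = nCvΔT = 1.95×20.8×(1190−586) = 24500 J.
Q = 0 for an adiabatic process, so W = −ΔU = -24500 J.

-24500 J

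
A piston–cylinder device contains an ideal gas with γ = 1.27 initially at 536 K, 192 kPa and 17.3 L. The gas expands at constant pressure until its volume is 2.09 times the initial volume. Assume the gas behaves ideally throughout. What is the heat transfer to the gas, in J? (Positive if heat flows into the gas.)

17000 J

n = P₁V₁/(RT₁) = 192×17.3/(8.314×536) = 0.745 mol.
Isobaric: P stays 192 kPa; V/T = const ⇒ T₂ = 1120 K, V₂ = 36.2 L.
W = PΔV = 192×(36.2−17.3) kPa·L = 3620 J.
ΔU = nCvΔT = 0.745×30.8×(1120−536) = 13400 J.
Q = ΔU + W = nCpΔT = 17000 J.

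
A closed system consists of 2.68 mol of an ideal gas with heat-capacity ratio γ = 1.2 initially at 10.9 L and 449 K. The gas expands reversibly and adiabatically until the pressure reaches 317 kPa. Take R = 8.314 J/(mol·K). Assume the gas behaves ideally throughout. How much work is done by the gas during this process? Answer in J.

P₁ = nRT₁/V₁ = 2.68×8.314×449/10.9 = 918 kPa.
Adiabatic: T₂/T₁ = (P₂/P₁)^((γ−1)/γ) ⇒ T₂ = 449×(0.345)^0.167 = 376 K; V₂ = 26.4 L.
ΔU = nCvΔT = 2.68×41.6×(376−449) = -8120 J.
Q = 0 for an adiabatic process, so W = −ΔU = 8120 J.

8120 J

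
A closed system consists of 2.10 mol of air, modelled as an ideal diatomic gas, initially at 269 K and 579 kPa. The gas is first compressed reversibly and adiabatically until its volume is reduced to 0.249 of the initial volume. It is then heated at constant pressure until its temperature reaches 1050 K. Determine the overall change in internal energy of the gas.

34100 J

V₁ = nRT₁/P₁ = 2.10×8.314×269/579 = 8.11 L.
Step 1 — Adiabatic: TV^(γ−1) = const ⇒ T₂ = 269×(4.02)^0.400 = 469 K; PV^γ = const ⇒ P₂ = 4060 kPa.
ΔU = nCvΔT = 2.10×20.8×(469−269) = 8730 J.
Q = 0 for an adiabatic process, so W = −ΔU = -8730 J.
State after step 1: P = 4060 kPa, V = 2.02 L, T = 469 K.
Step 2 — Isobaric: P stays 4060 kPa; V/T = const ⇒ T₂ = 1050 K, V₂ = 4.52 L.
W = PΔV = 4060×(4.52−2.02) kPa·L = 10100 J.
ΔU = nCvΔT = 2.10×20.8×(1050−469) = 25400 J.
Q = ΔU + W = nCpΔT = 35500 J.
Net over both steps: W = 1410 J, Q = 35500 J, ΔU = 34100 J.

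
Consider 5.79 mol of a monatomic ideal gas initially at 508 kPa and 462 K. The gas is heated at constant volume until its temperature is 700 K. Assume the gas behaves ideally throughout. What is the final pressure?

770 kPa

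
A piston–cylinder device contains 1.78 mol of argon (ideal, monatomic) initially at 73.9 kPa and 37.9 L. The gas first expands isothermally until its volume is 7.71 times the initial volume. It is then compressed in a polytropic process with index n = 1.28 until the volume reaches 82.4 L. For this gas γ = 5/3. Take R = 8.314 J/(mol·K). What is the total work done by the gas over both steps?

1470 J

T₁ = P₁V₁/(nR) = 73.9×37.9/(1.78×8.314) = 189 K.
Step 1 — Isothermal: T stays 189 K; PV = const ⇒ V₂ = 292 L, P₂ = 9.58 kPa.
ΔU = 0 (ideal gas, T constant).
W = nRT ln(V₂/V₁) = 1.78×8.314×189×ln(7.71) = 5720 J.
Q = ΔU + W = 5720 J.
State after step 1: P = 9.58 kPa, V = 292 L, T = 189 K.
Step 2 — Polytropic n=1.28: T₂ = T₁(V₁/V₂)^(n−1) = 189×(3.55)^0.28 = 270 K; P₂ = P₁(V₁/V₂)^n = 48.4 kPa.
W = (P₁V₁−P₂V₂)/(n−1) = (9.58×292−48.4×82.4)/0.28 = -4260 J.
ΔU = nCvΔT = 1.78×12.5×(270−189) = 1790 J.
Q = ΔU + W = -2470 J.
Net over both steps: W = 1470 J, Q = 3250 J, ΔU = 1790 J.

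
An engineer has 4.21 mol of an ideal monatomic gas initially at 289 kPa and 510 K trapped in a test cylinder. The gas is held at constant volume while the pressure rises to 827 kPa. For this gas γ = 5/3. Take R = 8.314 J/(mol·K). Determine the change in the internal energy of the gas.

49800 J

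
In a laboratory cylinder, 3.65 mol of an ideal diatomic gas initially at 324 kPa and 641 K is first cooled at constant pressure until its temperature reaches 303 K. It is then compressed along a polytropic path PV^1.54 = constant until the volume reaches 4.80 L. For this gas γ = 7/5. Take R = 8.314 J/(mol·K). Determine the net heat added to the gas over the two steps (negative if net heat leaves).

-26300 J

V₁ = nRT₁/P₁ = 3.65×8.314×641/324 = 60.0 L.
Step 1 — Isobaric: P stays 324 kPa; V/T = const ⇒ T₂ = 303 K, V₂ = 28.4 L.
W = PΔV = 324×(28.4−60.0) kPa·L = -10300 J.
ΔU = nCvΔT = 3.65×20.8×(303−641) = -25600 J.
Q = ΔU + W = nCpΔT = -35900 J.
State after step 1: P = 324 kPa, V = 28.4 L, T = 303 K.
Step 2 — Polytropic n=1.54: T₂ = T₁(V₁/V₂)^(n−1) = 303×(5.91)^0.54 = 791 K; P₂ = P₁(V₁/V₂)^n = 5000 kPa.
W = (P₁V₁−P₂V₂)/(n−1) = (324×28.4−5000×4.80)/0.54 = -27400 J.
ΔU = nCvΔT = 3.65×20.8×(791−303) = 37000 J.
Q = ΔU + W = 9600 J.
Net over both steps: W = -37700 J, Q = -26300 J, ΔU = 11400 J.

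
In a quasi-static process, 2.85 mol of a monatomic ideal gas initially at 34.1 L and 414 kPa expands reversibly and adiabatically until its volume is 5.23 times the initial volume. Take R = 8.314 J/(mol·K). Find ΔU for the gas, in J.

-14100 J

T₁ = P₁V₁/(nR) = 414×34.1/(2.85×8.314) = 596 K.
Adiabatic: TV^(γ−1) = const ⇒ T₂ = 596×(0.191)^0.667 = 198 K; PV^γ = const ⇒ P₂ = 26.3 kPa.
For an ideal gas ΔU = nCvΔT with Cv = (3/2)R = 12.5 J/(mol·K).
ΔU = 2.85×12.5×(198−596) = -14100 J.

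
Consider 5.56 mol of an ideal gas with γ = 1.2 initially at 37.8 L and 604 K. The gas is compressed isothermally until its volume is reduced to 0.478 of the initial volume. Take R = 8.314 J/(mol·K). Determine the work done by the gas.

P₁ = nRT₁/V₁ = 5.56×8.314×604/37.8 = 739 kPa.
Isothermal: T stays 604 K; PV = const ⇒ V₂ = 18.1 L, P₂ = 1550 kPa.
W = nRT ln(V₂/V₁) = 5.56×8.314×604×ln(0.478) = -20600 J.

-20600 J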